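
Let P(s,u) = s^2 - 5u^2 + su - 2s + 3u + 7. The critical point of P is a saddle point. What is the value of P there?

142/21

∂P/∂s = 2s + u - 2 = 0 and ∂P/∂u = s - 10u + 3 = 0, so (s, u) = (17/21, 8/21).
The Hessian has P_{ss} = 2, P_{uu} = -10, P_{su} = 1, giving D = -21 < 0, so the point is a saddle point.
P(17/21, 8/21) = 142/21.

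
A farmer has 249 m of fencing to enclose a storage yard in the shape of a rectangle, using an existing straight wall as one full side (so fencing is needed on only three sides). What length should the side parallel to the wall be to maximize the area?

Let the sides perpendicular to the wall have length x and the parallel side y, so 2x + y = 249 and the area is A = xy = x(249 − 2x).
A'(x) = 249 − 4x = 0 gives x = 249/4, and A''(x) = −4 < 0 confirms a maximum.
Then y = 249 − 2·249/4 = 249/2 and A = 62001/8.

249/2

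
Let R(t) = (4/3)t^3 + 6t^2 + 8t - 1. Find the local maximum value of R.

-11/3

R'(t) = 4t^2 + 12t + 8. Setting R'(t) = 0 gives t ∈ {-2, -1}.
Since R''(t) = 8t + 12, we get R''(-2) = -4 < 0 ⇒ local maximum; R''(-1) = 4 > 0 ⇒ local minimum.
Thus R has its local maximum at t = -2, with value -11/3.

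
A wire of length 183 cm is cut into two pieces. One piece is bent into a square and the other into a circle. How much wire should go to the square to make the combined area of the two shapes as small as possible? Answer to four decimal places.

102.4981

Let x be the length used for the square. Square side x/4; circle radius (183−x)/(2π).
A(x) = (x/4)² + π·((183−x)/(2π))² = x²/16 + (183−x)²/(4π) for 0 ≤ x ≤ 183. A'(x) = x/8 − (183−x)/(2π) = 0 gives x = 4·183/(π+4) ≈ 102.4981.
A'' = 1/8 + 1/(2π) > 0, so this gives the minimum combined area; x ≈ 102.4981 cm to the square.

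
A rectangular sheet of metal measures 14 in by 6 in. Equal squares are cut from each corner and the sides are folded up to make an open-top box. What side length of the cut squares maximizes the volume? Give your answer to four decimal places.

1.3057

With cut size x, the volume is V(x) = x(14 − 2x)(6 − 2x) for 0 < x < 3.
V'(x) = 12x^2 − 80x + 84. Setting V'(x) = 0 gives x ≈ 1.3057 (the root in (0, 3)).
V''(x) = 24x − 80 is negative there, so this is the maximum; V ≈ 50.3888.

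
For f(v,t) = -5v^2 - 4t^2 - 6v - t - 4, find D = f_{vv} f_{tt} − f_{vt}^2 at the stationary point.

80

∂f/∂v = -10v - 6 = 0 and ∂f/∂t = -8t - 1 = 0, so (v, t) = (-3/5, -1/8).
The Hessian has f_{vv} = -10, f_{tt} = -8, f_{vt} = 0, giving D = 80 > 0 with f_{vv} < 0, so the point is a local maximum.
D = (-10)·(-8) − (0)^2 = 80.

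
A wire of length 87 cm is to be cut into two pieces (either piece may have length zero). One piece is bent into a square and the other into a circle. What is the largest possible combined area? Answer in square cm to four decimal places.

Let x be the length used for the square. Square side x/4; circle radius (87−x)/(2π).
A(x) = (x/4)² + π·((87−x)/(2π))² = x²/16 + (87−x)²/(4π) for 0 ≤ x ≤ 87. A'(x) = x/8 − (87−x)/(2π) = 0 gives x = 4·87/(π+4) ≈ 48.7286.
A'' > 0, so the interior critical point is a minimum; the maximum is at an endpoint. A(0) = 602.3219 and A(87) = 473.0625, so the largest area is 602.3219.

602.3219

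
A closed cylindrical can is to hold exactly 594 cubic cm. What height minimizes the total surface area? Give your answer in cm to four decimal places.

9.1110

With radius r and height h, πr²h = 594 so h = 594/(πr²), and S(r) = 2πr² + 2πrh = 2πr² + 2·594/r.
S'(r) = 4πr − 2·594/r² = 0 ⇒ r³ = 594/(2π), so r ≈ 4.5555 and h = 2r ≈ 9.1110.
S''(r) = 4π + 4·594/r³ > 0, so this is the minimum; S ≈ 391.1760.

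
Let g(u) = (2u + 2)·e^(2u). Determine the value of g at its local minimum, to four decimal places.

-0.0498

g'(u) = 2·e^(2u) + (2u + 2)·2·e^(2u) = (4u + 6)·e^(2u). Since e^(2u) > 0, the only critical point is u = -3/2.
g''(-3/2) has the same sign as 4 > 0, so this is a local minimum.
g(-3/2) = (-1)·e^(-3) ≈ -0.0498.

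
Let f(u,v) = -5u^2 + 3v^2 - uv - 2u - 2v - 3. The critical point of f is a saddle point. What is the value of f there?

-187/61

∂f/∂u = -10u - v - 2 = 0 and ∂f/∂v = -u + 6v - 2 = 0, so (u, v) = (-14/61, 18/61).
The Hessian has f_{uu} = -10, f_{vv} = 6, f_{uv} = -1, giving D = -61 < 0, so the point is a saddle point.
f(-14/61, 18/61) = -187/61.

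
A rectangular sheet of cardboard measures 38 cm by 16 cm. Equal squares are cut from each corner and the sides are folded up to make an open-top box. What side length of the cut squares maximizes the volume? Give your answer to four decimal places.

With cut size x, the volume is V(x) = x(38 − 2x)(16 − 2x) for 0 < x < 8.
V'(x) = 12x^2 − 216x + 608. Setting V'(x) = 0 gives x ≈ 3.4924 (the root in (0, 8)).
V''(x) = 24x − 216 is negative there, so this is the maximum; V ≈ 976.5038.

3.4924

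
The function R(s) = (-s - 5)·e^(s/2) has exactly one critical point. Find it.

Differentiating with the product rule gives R'(s) = (-(1/2)s - 7/2)·e^(s/2). Since e^(s/2) > 0, the only critical point is s = -7.
R''(-7) has the same sign as -1/2 < 0, so this is a local maximum.
R(-7) = (2)·e^(-7/2) ≈ 0.0604.

-7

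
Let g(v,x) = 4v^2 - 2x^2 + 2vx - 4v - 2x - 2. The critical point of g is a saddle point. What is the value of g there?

-26/9

∂g/∂v = 8v + 2x - 4 = 0 and ∂g/∂x = 2v - 4x - 2 = 0, so (v, x) = (5/9, -2/9).
The Hessian has g_{vv} = 8, g_{xx} = -4, g_{vx} = 2, giving D = -36 < 0, so the point is a saddle point.
g(5/9, -2/9) = -26/9.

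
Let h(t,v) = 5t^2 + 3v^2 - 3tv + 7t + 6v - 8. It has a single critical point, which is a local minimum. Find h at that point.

∂h/∂t = 10t - 3v + 7 = 0 and ∂h/∂v = -3t + 6v + 6 = 0, so (t, v) = (-20/17, -27/17).
The Hessian has h_{tt} = 10, h_{vv} = 6, h_{tv} = -3, giving D = 51 > 0 with h_{tt} > 0, so the point is a local minimum.
h(-20/17, -27/17) = -287/17.

-287/17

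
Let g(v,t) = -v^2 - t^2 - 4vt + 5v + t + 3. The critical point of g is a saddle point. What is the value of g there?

∂g/∂v = -2v - 4t + 5 = 0 and ∂g/∂t = -4v - 2t + 1 = 0, so (v, t) = (-1/2, 3/2).
The Hessian has g_{vv} = -2, g_{tt} = -2, g_{vt} = -4, giving D = -12 < 0, so the point is a saddle point.
g(-1/2, 3/2) = 5/2.

5/2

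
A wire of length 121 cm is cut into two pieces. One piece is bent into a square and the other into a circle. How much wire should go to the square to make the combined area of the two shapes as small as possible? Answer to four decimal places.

67.7720

Let x be the length used for the square. Square side x/4; circle radius (121−x)/(2π).
A(x) = (x/4)² + π·((121−x)/(2π))² = x²/16 + (121−x)²/(4π) for 0 ≤ x ≤ 121. A'(x) = x/8 − (121−x)/(2π) = 0 gives x = 4·121/(π+4) ≈ 67.7720.
A'' = 1/8 + 1/(2π) > 0, so this gives the minimum combined area; x ≈ 67.7720 cm to the square.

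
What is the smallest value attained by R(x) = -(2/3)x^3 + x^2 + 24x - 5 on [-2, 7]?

R'(x) = -2x^2 + 2x + 24, whose only zero in [-2, 7] is x = 4.
Compare values at every candidate in [-2, 7]: R(-2) = -131/3, R(4) = 193/3, R(7) = -50/3.
The minimum over the interval is -131/3, attained at x = -2.

-131/3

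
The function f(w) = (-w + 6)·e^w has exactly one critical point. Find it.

Differentiating with the product rule gives f'(w) = (-w + 5)·e^w. Since e^w > 0, the only critical point is w = 5.
f''(5) has the same sign as -1 < 0, so this is a local maximum.
f(5) = (1)·e^(5) ≈ 148.4132.

5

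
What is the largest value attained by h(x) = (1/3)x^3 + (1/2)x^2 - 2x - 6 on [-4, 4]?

46/3

Differentiating, h'(x) = x^2 + x - 2; which vanishes at x = -2 and x = 1.
Compare values at every candidate in [-4, 4]: h(-4) = -34/3,  h(-2) = -8/3,  h(1) = -43/6,  h(4) = 46/3.
So the maximum is h(4) = 46/3.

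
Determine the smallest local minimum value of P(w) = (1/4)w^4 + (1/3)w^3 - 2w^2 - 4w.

P'(w) = w^3 + w^2 - 4w - 4. Setting P'(w) = 0 gives w ∈ {-2, -1, 2}.
Second-derivative test with P''(w) = 3w^2 + 2w - 4: P''(-2) = 4 > 0 ⇒ local minimum; P''(-1) = -3 < 0 ⇒ local maximum; P''(2) = 12 > 0 ⇒ local minimum.
The smallest local minimum is P(2) = -28/3.

-28/3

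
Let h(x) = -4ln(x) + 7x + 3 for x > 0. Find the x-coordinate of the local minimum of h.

h'(x) = -4/x + 7 = 0 gives x = 4/7.
h''(x) = 4/x², which is positive for x > 0, so this is a local minimum.
h(4/7) = -4·ln(4/7) + 4 + 3 ≈ 9.2385.

4/7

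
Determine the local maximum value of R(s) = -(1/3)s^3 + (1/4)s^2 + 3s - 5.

Critical points: R'(s) = -s^2 + (1/2)s + 3 vanishes at s = -3/2, 2.
Since R''(s) = -2s + 1/2, we get R''(-3/2) = 7/2 > 0 ⇒ local minimum; R''(2) = -7/2 < 0 ⇒ local maximum.
The local maximum is R(2) = -2/3.

-2/3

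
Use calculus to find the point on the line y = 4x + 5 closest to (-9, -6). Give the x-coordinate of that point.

-53/17

Minimize D(x)^2 = (x + 9)^2 + (4x + 11)^2.
d/dx[D^2] = 2(x + 9) + 2·4·(4x + 11) = 0 ⇒ x = -53/17.
Then y = -127/17 and the distance is √(625/17) ≈ 6.0634.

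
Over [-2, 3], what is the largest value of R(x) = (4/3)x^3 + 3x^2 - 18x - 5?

R'(x) = 4x^2 + 6x - 18, whose only zero in [-2, 3] is x = 3/2.
Evaluating at the critical points and endpoints: R(-2) = 97/3, R(3/2) = -83/4, R(3) = 4.
So the maximum is R(-2) = 97/3.

97/3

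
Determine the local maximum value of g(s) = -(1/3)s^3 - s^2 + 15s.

27

Critical points: g'(s) = -s^2 - 2s + 15 vanishes at s = -5, 3.
Second-derivative test with g''(s) = -2s - 2: g''(-5) = 8 > 0 ⇒ local minimum; g''(3) = -8 < 0 ⇒ local maximum.
So the local maximum value is g(3) = 27.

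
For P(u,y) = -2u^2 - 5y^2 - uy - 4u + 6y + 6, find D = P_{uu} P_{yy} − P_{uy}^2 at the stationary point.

∂P/∂u = -4u - y - 4 = 0 and ∂P/∂y = -u - 10y + 6 = 0, so (u, y) = (-46/39, 28/39).
The Hessian has P_{uu} = -4, P_{yy} = -10, P_{uy} = -1, giving D = 39 > 0 with P_{uu} < 0, so the point is a local maximum.
D = (-4)·(-10) − (-1)^2 = 39.

39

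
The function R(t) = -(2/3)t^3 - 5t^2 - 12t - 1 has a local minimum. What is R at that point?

8

R'(t) = -2t^2 - 10t - 12 = 0 at t = -3, -2.
R''(t) = -4t - 10. R''(-3) = 2 > 0 ⇒ local minimum; R''(-2) = -2 < 0 ⇒ local maximum.
The local minimum is R(-3) = 8.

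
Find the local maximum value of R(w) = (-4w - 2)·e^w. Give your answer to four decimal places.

R'(w) = (-4)·e^w + (-4w - 2)·1·e^w = (-4w - 6)·e^w. Since e^w > 0, the only critical point is w = -3/2.
R''(-3/2) has the same sign as -4 < 0, so this is a local maximum.
R(-3/2) = (4)·e^(-3/2) ≈ 0.8925.

0.8925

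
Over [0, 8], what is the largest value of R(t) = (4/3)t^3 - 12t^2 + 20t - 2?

218/3

The derivative is 4t^2 - 24t + 20, which vanishes at t = 1 and t = 5.
Candidates: R(0) = -2,  R(1) = 22/3,  R(5) = -106/3,  R(8) = 218/3.
Hence the absolute maximum is 218/3 at t = 8.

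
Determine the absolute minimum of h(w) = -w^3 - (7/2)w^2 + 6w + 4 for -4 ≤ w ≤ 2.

h'(w) = -3w^2 - 7w + 6, which vanishes at w = -3 and w = 2/3.
Compare values at every candidate in [-4, 2]: h(-4) = -12, h(-3) = -37/2, h(2/3) = 166/27, h(2) = -6.
The minimum over the interval is -37/2, attained at w = -3.

-37/2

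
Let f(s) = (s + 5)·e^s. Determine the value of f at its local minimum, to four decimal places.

f'(s) = 1·e^s + (s + 5)·1·e^s = (s + 6)·e^s. Since e^s > 0, the only critical point is s = -6.
f''(-6) has the same sign as 1 > 0, so this is a local minimum.
f(-6) = (-1)·e^(-6) ≈ -0.0025.

-0.0025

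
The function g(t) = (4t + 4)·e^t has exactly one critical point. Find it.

Differentiating with the product rule gives g'(t) = (4t + 8)·e^t. Since e^t > 0, the only critical point is t = -2.
g''(-2) has the same sign as 4 > 0, so this is a local minimum.
g(-2) = (-4)·e^(-2) ≈ -0.5413.

-2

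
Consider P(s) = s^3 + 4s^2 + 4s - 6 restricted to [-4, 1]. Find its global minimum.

Differentiating, P'(s) = 3s^2 + 8s + 4; which vanishes at s = -2 and s = -2/3.
Compare values at every candidate in [-4, 1]: P(-4) = -22, P(-2) = -6, P(-2/3) = -194/27, P(1) = 3.
So the minimum is P(-4) = -22.

-22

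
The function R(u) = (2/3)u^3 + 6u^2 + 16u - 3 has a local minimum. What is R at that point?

R'(u) = 2u^2 + 12u + 16 = 0 at u = -4, -2.
R''(u) = 4u + 12. R''(-4) = -4 < 0 ⇒ local maximum; R''(-2) = 4 > 0 ⇒ local minimum.
The local minimum is R(-2) = -49/3.

-49/3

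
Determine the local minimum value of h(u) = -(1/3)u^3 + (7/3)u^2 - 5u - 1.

Critical points: h'(u) = -u^2 + (14/3)u - 5 vanishes at u = 5/3, 3.
Since h''(u) = -2u + 14/3, we get h''(5/3) = 4/3 > 0 ⇒ local minimum; h''(3) = -4/3 < 0 ⇒ local maximum.
Thus h has its local minimum at u = 5/3, with value -356/81.

-356/81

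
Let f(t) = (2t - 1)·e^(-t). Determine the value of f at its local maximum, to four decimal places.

0.4463

Differentiating with the product rule gives f'(t) = (-2t + 3)·e^(-t). Since e^(-t) > 0, the only critical point is t = 3/2.
f''(3/2) has the same sign as -2 < 0, so this is a local maximum.
f(3/2) = (2)·e^(-3/2) ≈ 0.4463.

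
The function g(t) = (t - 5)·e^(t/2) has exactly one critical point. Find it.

By the product rule, g'(t) = ((1/2)t - 3/2)·e^(t/2). Since e^(t/2) > 0, the only critical point is t = 3.
g''(3) has the same sign as 1/2 > 0, so this is a local minimum.
g(3) = (-2)·e^(3/2) ≈ -8.9634.

3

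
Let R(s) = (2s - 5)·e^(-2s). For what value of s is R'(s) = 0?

3

By the product rule, R'(s) = (-4s + 12)·e^(-2s). Since e^(-2s) > 0, the only critical point is s = 3.
R''(3) has the same sign as -4 < 0, so this is a local maximum.
R(3) = (1)·e^(-6) ≈ 0.0025.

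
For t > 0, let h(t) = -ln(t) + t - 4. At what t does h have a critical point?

1

h'(t) = -1/t + 1 = 0 gives t = 1.
h''(t) = 1/t², which is positive for t > 0, so this is a local minimum.
h(1) = -1·ln(1) + 1 - 4 ≈ -3.0000.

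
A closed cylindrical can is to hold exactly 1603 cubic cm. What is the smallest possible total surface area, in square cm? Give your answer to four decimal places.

758.2345

With radius r and height h, πr²h = 1603 so h = 1603/(πr²), and S(r) = 2πr² + 2πrh = 2πr² + 2·1603/r.
S'(r) = 4πr − 2·1603/r² = 0 ⇒ r³ = 1603/(2π), so r ≈ 6.3424 and h = 2r ≈ 12.6847.
S''(r) = 4π + 4·1603/r³ > 0, so this is the minimum; S ≈ 758.2345.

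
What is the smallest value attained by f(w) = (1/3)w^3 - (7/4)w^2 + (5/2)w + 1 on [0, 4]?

The derivative is w^2 - (7/2)w + 5/2, which vanishes at w = 1 and w = 5/2.
Evaluating at the critical points and endpoints: f(0) = 1,  f(1) = 25/12,  f(5/2) = 73/48,  f(4) = 13/3.
The minimum over the interval is 1, attained at w = 0.

1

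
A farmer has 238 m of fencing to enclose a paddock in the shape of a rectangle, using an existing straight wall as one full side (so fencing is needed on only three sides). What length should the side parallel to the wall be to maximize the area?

Let the sides perpendicular to the wall have length x and the parallel side y, so 2x + y = 238 and the area is A = xy = x(238 − 2x).
A'(x) = 238 − 4x = 0 gives x = 119/2, and A''(x) = −4 < 0 confirms a maximum.
Then y = 238 − 2·119/2 = 119 and A = 14161/2.

119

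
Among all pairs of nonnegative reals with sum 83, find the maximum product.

With x + y = 83, the product is P(x) = x(83 − x).
P'(x) = 83 − 2x = 0 gives x = 83/2; P'' = −2 < 0, so this is the maximum.
P = 83/2·83/2 = 6889/4.

6889/4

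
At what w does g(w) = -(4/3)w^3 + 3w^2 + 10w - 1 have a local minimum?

Critical points: g'(w) = -4w^2 + 6w + 10 vanishes at w = -1, 5/2.
Since g''(w) = -8w + 6, we get g''(-1) = 14 > 0 ⇒ local minimum; g''(5/2) = -14 < 0 ⇒ local maximum.
So the local minimum value is g(-1) = -20/3.

-1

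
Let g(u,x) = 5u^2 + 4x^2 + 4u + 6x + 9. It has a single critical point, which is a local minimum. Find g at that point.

119/20

∂g/∂u = 10u + 4 = 0 and ∂g/∂x = 8x + 6 = 0, so (u, x) = (-2/5, -3/4).
The Hessian has g_{uu} = 10, g_{xx} = 8, g_{ux} = 0, giving D = 80 > 0 with g_{uu} > 0, so the point is a local minimum.
g(-2/5, -3/4) = 119/20.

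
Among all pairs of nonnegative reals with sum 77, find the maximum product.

5929/4

With x + y = 77, the product is P(x) = x(77 − x).
P'(x) = 77 − 2x = 0 gives x = 77/2; P'' = −2 < 0, so this is the maximum.
P = 77/2·77/2 = 5929/4.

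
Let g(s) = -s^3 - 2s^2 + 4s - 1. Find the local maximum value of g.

g'(s) = -3s^2 - 4s + 4. Setting g'(s) = 0 gives s ∈ {-2, 2/3}.
Since g''(s) = -6s - 4, we get g''(-2) = 8 > 0 ⇒ local minimum; g''(2/3) = -8 < 0 ⇒ local maximum.
The local maximum is g(2/3) = 13/27.

13/27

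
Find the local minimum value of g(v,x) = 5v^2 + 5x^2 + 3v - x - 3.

∂g/∂v = 10v + 3 = 0 and ∂g/∂x = 10x - 1 = 0, so (v, x) = (-3/10, 1/10).
The Hessian has g_{vv} = 10, g_{xx} = 10, g_{vx} = 0, giving D = 100 > 0 with g_{vv} > 0, so the point is a local minimum.
g(-3/10, 1/10) = -7/2.

-7/2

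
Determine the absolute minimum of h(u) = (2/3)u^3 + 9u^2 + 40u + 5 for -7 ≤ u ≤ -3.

-188/3

h'(u) = 2u^2 + 18u + 40, which vanishes at u = -5 and u = -4.
Compare values at every candidate in [-7, -3]: h(-7) = -188/3, h(-5) = -160/3, h(-4) = -161/3, h(-3) = -52.
The minimum over the interval is -188/3, attained at u = -7.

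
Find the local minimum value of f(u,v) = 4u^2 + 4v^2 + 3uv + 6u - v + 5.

109/55

∂f/∂u = 8u + 3v + 6 = 0 and ∂f/∂v = 3u + 8v - 1 = 0, so (u, v) = (-51/55, 26/55).
The Hessian has f_{uu} = 8, f_{vv} = 8, f_{uv} = 3, giving D = 55 > 0 with f_{uu} > 0, so the point is a local minimum.
f(-51/55, 26/55) = 109/55.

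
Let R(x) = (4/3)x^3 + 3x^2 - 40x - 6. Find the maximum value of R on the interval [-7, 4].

350/3

Differentiating, R'(x) = 4x^2 + 6x - 40; which vanishes at x = -4 and x = 5/2.
Candidates: R(-7) = -109/3; R(-4) = 350/3; R(5/2) = -797/12; R(4) = -98/3.
So the maximum is R(-4) = 350/3.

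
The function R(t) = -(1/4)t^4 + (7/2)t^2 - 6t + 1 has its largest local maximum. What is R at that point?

R'(t) = -t^3 + 7t - 6. Setting R'(t) = 0 gives t ∈ {-3, 1, 2}.
R''(t) = -3t^2 + 7. R''(-3) = -20 < 0 ⇒ local maximum; R''(1) = 4 > 0 ⇒ local minimum; R''(2) = -5 < 0 ⇒ local maximum.
Thus R has its largest local maximum at t = -3, with value 121/4.

121/4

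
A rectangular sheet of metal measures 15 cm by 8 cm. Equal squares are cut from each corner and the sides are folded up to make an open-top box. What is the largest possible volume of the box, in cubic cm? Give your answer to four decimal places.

90.7407

With cut size x, the volume is V(x) = x(15 − 2x)(8 − 2x) for 0 < x < 4.
V'(x) = 12x^2 − 92x + 120. Setting V'(x) = 0 gives x ≈ 1.6667 (the root in (0, 4)).
V''(x) = 24x − 92 is negative there, so this is the maximum; V ≈ 90.7407.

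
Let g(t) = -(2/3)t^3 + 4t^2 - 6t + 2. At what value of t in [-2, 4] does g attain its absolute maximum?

g'(t) = -2t^2 + 8t - 6, which vanishes at t = 1 and t = 3.
Compare values at every candidate in [-2, 4]: g(-2) = 106/3, g(1) = -2/3, g(3) = 2, g(4) = -2/3.
The maximum over the interval is 106/3, attained at t = -2.

-2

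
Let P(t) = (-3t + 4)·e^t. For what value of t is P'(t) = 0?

P'(t) = (-3)·e^t + (-3t + 4)·1·e^t = (-3t + 1)·e^t. Since e^t > 0, the only critical point is t = 1/3.
P''(1/3) has the same sign as -3 < 0, so this is a local maximum.
P(1/3) = (3)·e^(1/3) ≈ 4.1868.

1/3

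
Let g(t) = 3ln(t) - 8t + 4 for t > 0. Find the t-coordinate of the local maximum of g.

g'(t) = 3/t − 8 = 0 gives t = 3/8.
g''(t) = -3/t², which is negative for t > 0, so this is a local maximum.
g(3/8) = 3·ln(3/8) - 3 + 4 ≈ -1.9425.

3/8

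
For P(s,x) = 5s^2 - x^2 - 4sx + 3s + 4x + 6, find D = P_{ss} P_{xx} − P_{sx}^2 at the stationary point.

∂P/∂s = 10s - 4x + 3 = 0 and ∂P/∂x = -4s - 2x + 4 = 0, so (s, x) = (5/18, 13/9).
The Hessian has P_{ss} = 10, P_{xx} = -2, P_{sx} = -4, giving D = -36 < 0, so the point is a saddle point.
D = (10)·(-2) − (-4)^2 = -36.

-36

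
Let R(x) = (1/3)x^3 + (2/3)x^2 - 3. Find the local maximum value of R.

-211/81

Critical points: R'(x) = x^2 + (4/3)x vanishes at x = -4/3, 0.
R''(x) = 2x + 4/3. R''(-4/3) = -4/3 < 0 ⇒ local maximum; R''(0) = 4/3 > 0 ⇒ local minimum.
So the local maximum value is R(-4/3) = -211/81.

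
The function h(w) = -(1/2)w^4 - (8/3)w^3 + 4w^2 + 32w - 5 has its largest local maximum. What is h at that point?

Critical points: h'(w) = -2w^3 - 8w^2 + 8w + 32 vanishes at w = -4, -2, 2.
Second-derivative test with h''(w) = -6w^2 - 16w + 8: h''(-4) = -24 < 0 ⇒ local maximum; h''(-2) = 16 > 0 ⇒ local minimum; h''(2) = -48 < 0 ⇒ local maximum.
Thus h has its largest local maximum at w = 2, with value 137/3.

137/3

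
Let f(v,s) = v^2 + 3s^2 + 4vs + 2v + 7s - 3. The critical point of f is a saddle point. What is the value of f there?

-7/4

∂f/∂v = 2v + 4s + 2 = 0 and ∂f/∂s = 4v + 6s + 7 = 0, so (v, s) = (-4, 3/2).
The Hessian has f_{vv} = 2, f_{ss} = 6, f_{vs} = 4, giving D = -4 < 0, so the point is a saddle point.
f(-4, 3/2) = -7/4.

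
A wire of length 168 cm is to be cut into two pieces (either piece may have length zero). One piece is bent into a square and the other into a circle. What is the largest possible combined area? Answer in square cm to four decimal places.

Let x be the length used for the square. Square side x/4; circle radius (168−x)/(2π).
A(x) = (x/4)² + π·((168−x)/(2π))² = x²/16 + (168−x)²/(4π) for 0 ≤ x ≤ 168. A'(x) = x/8 − (168−x)/(2π) = 0 gives x = 4·168/(π+4) ≈ 94.0967.
A'' > 0, so the interior critical point is a minimum; the maximum is at an endpoint. A(0) = 2245.9946 and A(168) = 1764.0000, so the largest area is 2245.9946.

2245.9946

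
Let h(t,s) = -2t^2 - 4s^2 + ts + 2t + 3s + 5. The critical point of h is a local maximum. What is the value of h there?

195/31

∂h/∂t = -4t + s + 2 = 0 and ∂h/∂s = t - 8s + 3 = 0, so (t, s) = (19/31, 14/31).
The Hessian has h_{tt} = -4, h_{ss} = -8, h_{ts} = 1, giving D = 31 > 0 with h_{tt} < 0, so the point is a local maximum.
h(19/31, 14/31) = 195/31.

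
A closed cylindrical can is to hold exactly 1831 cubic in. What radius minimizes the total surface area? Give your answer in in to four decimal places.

With radius r and height h, πr²h = 1831 so h = 1831/(πr²), and S(r) = 2πr² + 2πrh = 2πr² + 2·1831/r.
S'(r) = 4πr − 2·1831/r² = 0 ⇒ r³ = 1831/(2π), so r ≈ 6.6298 and h = 2r ≈ 13.2597.
S''(r) = 4π + 4·1831/r³ > 0, so this is the minimum; S ≈ 828.5272.

6.6298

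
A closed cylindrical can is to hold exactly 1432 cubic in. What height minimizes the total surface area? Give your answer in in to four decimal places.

With radius r and height h, πr²h = 1432 so h = 1432/(πr²), and S(r) = 2πr² + 2πrh = 2πr² + 2·1432/r.
S'(r) = 4πr − 2·1432/r² = 0 ⇒ r³ = 1432/(2π), so r ≈ 6.1083 and h = 2r ≈ 12.2166.
S''(r) = 4π + 4·1432/r³ > 0, so this is the minimum; S ≈ 703.3042.

12.2166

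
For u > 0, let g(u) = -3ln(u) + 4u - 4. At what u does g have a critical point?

3/4

g'(u) = -3/u + 4 = 0 gives u = 3/4.
g''(u) = 3/u², which is positive for u > 0, so this is a local minimum.
g(3/4) = -3·ln(3/4) + 3 - 4 ≈ -0.1370.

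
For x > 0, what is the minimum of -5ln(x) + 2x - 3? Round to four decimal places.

-2.5815

f'(x) = -5/x + 2 = 0 gives x = 5/2.
f''(x) = 5/x², which is positive for x > 0, so this is a local minimum.
f(5/2) = -5·ln(5/2) + 5 - 3 ≈ -2.5815.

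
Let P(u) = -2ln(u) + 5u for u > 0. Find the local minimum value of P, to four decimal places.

P'(u) = -2/u + 5 = 0 gives u = 2/5.
P''(u) = 2/u², which is positive for u > 0, so this is a local minimum.
P(2/5) = -2·ln(2/5) + 2 ≈ 3.8326.

3.8326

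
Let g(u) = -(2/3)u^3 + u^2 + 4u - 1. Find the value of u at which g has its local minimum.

Critical points: g'(u) = -2u^2 + 2u + 4 vanishes at u = -1, 2.
Since g''(u) = -4u + 2, we get g''(-1) = 6 > 0 ⇒ local minimum; g''(2) = -6 < 0 ⇒ local maximum.
The local minimum is g(-1) = -10/3.

-1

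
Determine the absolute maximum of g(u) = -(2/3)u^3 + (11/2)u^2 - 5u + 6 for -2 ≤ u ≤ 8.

Differentiating, g'(u) = -2u^2 + 11u - 5; which vanishes at u = 1/2 and u = 5.
Candidates: g(-2) = 130/3, g(1/2) = 115/24, g(5) = 211/6, g(8) = -70/3.
So the maximum is g(-2) = 130/3.

130/3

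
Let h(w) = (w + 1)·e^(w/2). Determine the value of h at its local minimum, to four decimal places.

By the product rule, h'(w) = ((1/2)w + 3/2)·e^(w/2). Since e^(w/2) > 0, the only critical point is w = -3.
h''(-3) has the same sign as 1/2 > 0, so this is a local minimum.
h(-3) = (-2)·e^(-3/2) ≈ -0.4463.

-0.4463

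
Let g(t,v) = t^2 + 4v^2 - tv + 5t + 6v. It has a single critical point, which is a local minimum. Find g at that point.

-166/15

∂g/∂t = 2t - v + 5 = 0 and ∂g/∂v = -t + 8v + 6 = 0, so (t, v) = (-46/15, -17/15).
The Hessian has g_{tt} = 2, g_{vv} = 8, g_{tv} = -1, giving D = 15 > 0 with g_{tt} > 0, so the point is a local minimum.
g(-46/15, -17/15) = -166/15.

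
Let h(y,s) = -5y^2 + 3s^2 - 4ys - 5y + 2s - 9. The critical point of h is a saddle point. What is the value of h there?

∂h/∂y = -10y - 4s - 5 = 0 and ∂h/∂s = -4y + 6s + 2 = 0, so (y, s) = (-11/38, -10/19).
The Hessian has h_{yy} = -10, h_{ss} = 6, h_{ys} = -4, giving D = -76 < 0, so the point is a saddle point.
h(-11/38, -10/19) = -669/76.

-669/76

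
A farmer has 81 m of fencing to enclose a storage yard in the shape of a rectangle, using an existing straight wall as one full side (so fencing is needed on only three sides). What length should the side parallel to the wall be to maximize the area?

Let the sides perpendicular to the wall have length x and the parallel side y, so 2x + y = 81 and the area is A = xy = x(81 − 2x).
A'(x) = 81 − 4x = 0 gives x = 81/4, and A''(x) = −4 < 0 confirms a maximum.
Then y = 81 − 2·81/4 = 81/2 and A = 6561/8.

81/2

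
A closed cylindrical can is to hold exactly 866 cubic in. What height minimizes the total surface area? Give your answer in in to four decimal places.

10.3310

With radius r and height h, πr²h = 866 so h = 866/(πr²), and S(r) = 2πr² + 2πrh = 2πr² + 2·866/r.
S'(r) = 4πr − 2·866/r² = 0 ⇒ r³ = 866/(2π), so r ≈ 5.1655 and h = 2r ≈ 10.3310.
S''(r) = 4π + 4·866/r³ > 0, so this is the minimum; S ≈ 502.9519.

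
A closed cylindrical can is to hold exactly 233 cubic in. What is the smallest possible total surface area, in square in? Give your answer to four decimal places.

With radius r and height h, πr²h = 233 so h = 233/(πr²), and S(r) = 2πr² + 2πrh = 2πr² + 2·233/r.
S'(r) = 4πr − 2·233/r² = 0 ⇒ r³ = 233/(2π), so r ≈ 3.3347 and h = 2r ≈ 6.6694.
S''(r) = 4π + 4·233/r³ > 0, so this is the minimum; S ≈ 209.6131.

209.6131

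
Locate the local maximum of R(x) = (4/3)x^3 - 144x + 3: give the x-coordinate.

R'(x) = 4x^2 - 144 = 0 at x = -6, 6.
Since R''(x) = 8x, we get R''(-6) = -48 < 0 ⇒ local maximum; R''(6) = 48 > 0 ⇒ local minimum.
The local maximum is R(-6) = 579.

-6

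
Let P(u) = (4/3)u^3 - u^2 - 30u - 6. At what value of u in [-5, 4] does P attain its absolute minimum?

3

P'(u) = 4u^2 - 2u - 30, which vanishes at u = -5/2 and u = 3.
Compare values at every candidate in [-5, 4]: P(-5) = -143/3; P(-5/2) = 503/12; P(3) = -69; P(4) = -170/3.
The minimum over the interval is -69, attained at u = 3.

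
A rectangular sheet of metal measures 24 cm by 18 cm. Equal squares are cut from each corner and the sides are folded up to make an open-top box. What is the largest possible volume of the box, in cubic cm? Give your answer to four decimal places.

654.9773

With cut size x, the volume is V(x) = x(24 − 2x)(18 − 2x) for 0 < x < 9.
V'(x) = 12x^2 − 168x + 432. Setting V'(x) = 0 gives x ≈ 3.3944 (the root in (0, 9)).
V''(x) = 24x − 168 is negative there, so this is the maximum; V ≈ 654.9773.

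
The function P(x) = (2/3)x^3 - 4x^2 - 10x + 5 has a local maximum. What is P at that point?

P'(x) = 2x^2 - 8x - 10 = 0 at x = -1, 5.
P''(x) = 4x - 8. P''(-1) = -12 < 0 ⇒ local maximum; P''(5) = 12 > 0 ⇒ local minimum.
So the local maximum value is P(-1) = 31/3.

31/3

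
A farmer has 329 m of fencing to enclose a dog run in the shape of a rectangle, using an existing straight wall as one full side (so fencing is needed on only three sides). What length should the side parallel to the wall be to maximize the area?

329/2

Let the sides perpendicular to the wall have length x and the parallel side y, so 2x + y = 329 and the area is A = xy = x(329 − 2x).
A'(x) = 329 − 4x = 0 gives x = 329/4, and A''(x) = −4 < 0 confirms a maximum.
Then y = 329 − 2·329/4 = 329/2 and A = 108241/8.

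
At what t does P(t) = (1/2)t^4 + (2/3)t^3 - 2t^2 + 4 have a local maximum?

0

P'(t) = 2t^3 + 2t^2 - 4t. Setting P'(t) = 0 gives t ∈ {-2, 0, 1}.
P''(t) = 6t^2 + 4t - 4. P''(-2) = 12 > 0 ⇒ local minimum; P''(0) = -4 < 0 ⇒ local maximum; P''(1) = 6 > 0 ⇒ local minimum.
The local maximum is P(0) = 4.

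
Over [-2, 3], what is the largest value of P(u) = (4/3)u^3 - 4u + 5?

P'(u) = 4u^2 - 4, which vanishes at u = -1 and u = 1.
Compare values at every candidate in [-2, 3]: P(-2) = 7/3, P(-1) = 23/3, P(1) = 7/3, P(3) = 29.
The maximum over the interval is 29, attained at u = 3.

29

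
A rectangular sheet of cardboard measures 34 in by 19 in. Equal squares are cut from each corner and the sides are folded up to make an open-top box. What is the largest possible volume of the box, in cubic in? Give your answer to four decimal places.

With cut size x, the volume is V(x) = x(34 − 2x)(19 − 2x) for 0 < x < 9.5.
V'(x) = 12x^2 − 212x + 646. Setting V'(x) = 0 gives x ≈ 3.9145 (the root in (0, 9.5)).
V''(x) = 24x − 212 is negative there, so this is the maximum; V ≈ 1144.4285.

1144.4285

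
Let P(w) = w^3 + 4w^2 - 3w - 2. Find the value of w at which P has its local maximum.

-3

P'(w) = 3w^2 + 8w - 3. Setting P'(w) = 0 gives w ∈ {-3, 1/3}.
Since P''(w) = 6w + 8, we get P''(-3) = -10 < 0 ⇒ local maximum; P''(1/3) = 10 > 0 ⇒ local minimum.
The local maximum is P(-3) = 16.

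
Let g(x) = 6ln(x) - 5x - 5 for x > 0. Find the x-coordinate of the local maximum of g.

g'(x) = 6/x − 5 = 0 gives x = 6/5.
g''(x) = -6/x², which is negative for x > 0, so this is a local maximum.
g(6/5) = 6·ln(6/5) - 6 - 5 ≈ -9.9061.

6/5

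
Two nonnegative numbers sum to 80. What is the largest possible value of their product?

With x + y = 80, the product is P(x) = x(80 − x).
P'(x) = 80 − 2x = 0 gives x = 40; P'' = −2 < 0, so this is the maximum.
P = 40·40 = 1600.

1600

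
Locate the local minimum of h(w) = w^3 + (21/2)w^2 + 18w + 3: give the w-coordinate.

-1

h'(w) = 3w^2 + 21w + 18 = 0 at w = -6, -1.
h''(w) = 6w + 21. h''(-6) = -15 < 0 ⇒ local maximum; h''(-1) = 15 > 0 ⇒ local minimum.
The local minimum is h(-1) = -11/2.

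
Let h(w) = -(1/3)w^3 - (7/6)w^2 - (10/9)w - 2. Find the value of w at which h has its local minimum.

h'(w) = -w^2 - (7/3)w - 10/9. Setting h'(w) = 0 gives w ∈ {-5/3, -2/3}.
Since h''(w) = -2w - 7/3, we get h''(-5/3) = 1 > 0 ⇒ local minimum; h''(-2/3) = -1 < 0 ⇒ local maximum.
Thus h has its local minimum at w = -5/3, with value -299/162.

-5/3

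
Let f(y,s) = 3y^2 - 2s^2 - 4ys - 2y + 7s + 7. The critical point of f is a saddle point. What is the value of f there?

∂f/∂y = 6y - 4s - 2 = 0 and ∂f/∂s = -4y - 4s + 7 = 0, so (y, s) = (9/10, 17/20).
The Hessian has f_{yy} = 6, f_{ss} = -4, f_{ys} = -4, giving D = -40 < 0, so the point is a saddle point.
f(9/10, 17/20) = 363/40.

363/40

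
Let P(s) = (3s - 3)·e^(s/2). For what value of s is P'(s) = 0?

-1

P'(s) = 3·e^(s/2) + (3s - 3)·(1/2)·e^(s/2) = ((3/2)s + 3/2)·e^(s/2). Since e^(s/2) > 0, the only critical point is s = -1.
P''(-1) has the same sign as 3/2 > 0, so this is a local minimum.
P(-1) = (-6)·e^(-1/2) ≈ -3.6392.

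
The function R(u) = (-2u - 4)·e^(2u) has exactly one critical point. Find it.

By the product rule, R'(u) = (-4u - 10)·e^(2u). Since e^(2u) > 0, the only critical point is u = -5/2.
R''(-5/2) has the same sign as -4 < 0, so this is a local maximum.
R(-5/2) = (1)·e^(-5) ≈ 0.0067.

-5/2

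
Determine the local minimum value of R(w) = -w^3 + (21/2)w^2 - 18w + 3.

-11/2

Critical points: R'(w) = -3w^2 + 21w - 18 vanishes at w = 1, 6.
Since R''(w) = -6w + 21, we get R''(1) = 15 > 0 ⇒ local minimum; R''(6) = -15 < 0 ⇒ local maximum.
Thus R has its local minimum at w = 1, with value -11/2.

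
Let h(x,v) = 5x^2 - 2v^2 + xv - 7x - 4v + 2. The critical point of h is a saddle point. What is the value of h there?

∂h/∂x = 10x + v - 7 = 0 and ∂h/∂v = x - 4v - 4 = 0, so (x, v) = (32/41, -33/41).
The Hessian has h_{xx} = 10, h_{vv} = -4, h_{xv} = 1, giving D = -41 < 0, so the point is a saddle point.
h(32/41, -33/41) = 36/41.

36/41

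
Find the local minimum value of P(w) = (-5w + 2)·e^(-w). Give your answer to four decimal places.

-1.2330

By the product rule, P'(w) = (5w - 7)·e^(-w). Since e^(-w) > 0, the only critical point is w = 7/5.
P''(7/5) has the same sign as 5 > 0, so this is a local minimum.
P(7/5) = (-5)·e^(-7/5) ≈ -1.2330.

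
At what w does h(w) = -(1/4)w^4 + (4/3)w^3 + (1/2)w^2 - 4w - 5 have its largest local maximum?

4

h'(w) = -w^3 + 4w^2 + w - 4. Setting h'(w) = 0 gives w ∈ {-1, 1, 4}.
Second-derivative test with h''(w) = -3w^2 + 8w + 1: h''(-1) = -10 < 0 ⇒ local maximum; h''(1) = 6 > 0 ⇒ local minimum; h''(4) = -15 < 0 ⇒ local maximum.
The largest local maximum is h(4) = 25/3.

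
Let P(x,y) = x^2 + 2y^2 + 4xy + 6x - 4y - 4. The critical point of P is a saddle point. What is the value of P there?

∂P/∂x = 2x + 4y + 6 = 0 and ∂P/∂y = 4x + 4y - 4 = 0, so (x, y) = (5, -4).
The Hessian has P_{xx} = 2, P_{yy} = 4, P_{xy} = 4, giving D = -8 < 0, so the point is a saddle point.
P(5, -4) = 19.

19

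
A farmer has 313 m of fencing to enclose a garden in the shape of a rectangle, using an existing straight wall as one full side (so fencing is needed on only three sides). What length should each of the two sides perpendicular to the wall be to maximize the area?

313/4

Let the sides perpendicular to the wall have length x and the parallel side y, so 2x + y = 313 and the area is A = xy = x(313 − 2x).
A'(x) = 313 − 4x = 0 gives x = 313/4, and A''(x) = −4 < 0 confirms a maximum.
Then y = 313 − 2·313/4 = 313/2 and A = 97969/8.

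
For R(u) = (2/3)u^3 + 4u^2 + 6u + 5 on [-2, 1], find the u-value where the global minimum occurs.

R'(u) = 2u^2 + 8u + 6, whose only zero in [-2, 1] is u = -1.
Compare values at every candidate in [-2, 1]: R(-2) = 11/3; R(-1) = 7/3; R(1) = 47/3.
Hence the absolute minimum is 7/3 at u = -1.

-1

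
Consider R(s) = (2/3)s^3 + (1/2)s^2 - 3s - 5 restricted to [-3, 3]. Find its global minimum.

The derivative is 2s^2 + s - 3, which vanishes at s = -3/2 and s = 1.
Candidates: R(-3) = -19/2,  R(-3/2) = -13/8,  R(1) = -41/6,  R(3) = 17/2.
The minimum over the interval is -19/2, attained at s = -3.

-19/2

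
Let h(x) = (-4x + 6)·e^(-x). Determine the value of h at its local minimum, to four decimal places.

-0.3283

By the product rule, h'(x) = (4x - 10)·e^(-x). Since e^(-x) > 0, the only critical point is x = 5/2.
h''(5/2) has the same sign as 4 > 0, so this is a local minimum.
h(5/2) = (-4)·e^(-5/2) ≈ -0.3283.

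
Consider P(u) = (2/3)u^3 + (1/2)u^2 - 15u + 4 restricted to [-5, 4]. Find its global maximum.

71/2

P'(u) = 2u^2 + u - 15, which vanishes at u = -3 and u = 5/2.
Compare values at every candidate in [-5, 4]: P(-5) = 49/6, P(-3) = 71/2, P(5/2) = -479/24, P(4) = -16/3.
Hence the absolute maximum is 71/2 at u = -3.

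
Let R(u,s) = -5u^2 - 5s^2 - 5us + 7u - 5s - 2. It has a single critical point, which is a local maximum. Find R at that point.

∂R/∂u = -10u - 5s + 7 = 0 and ∂R/∂s = -5u - 10s - 5 = 0, so (u, s) = (19/15, -17/15).
The Hessian has R_{uu} = -10, R_{ss} = -10, R_{us} = -5, giving D = 75 > 0 with R_{uu} < 0, so the point is a local maximum.
R(19/15, -17/15) = 79/15.

79/15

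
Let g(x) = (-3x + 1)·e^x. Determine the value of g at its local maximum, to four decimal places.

g'(x) = (-3)·e^x + (-3x + 1)·1·e^x = (-3x - 2)·e^x. Since e^x > 0, the only critical point is x = -2/3.
g''(-2/3) has the same sign as -3 < 0, so this is a local maximum.
g(-2/3) = (3)·e^(-2/3) ≈ 1.5403.

1.5403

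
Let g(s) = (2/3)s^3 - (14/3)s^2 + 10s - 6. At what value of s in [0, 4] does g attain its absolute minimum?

g'(s) = 2s^2 - (28/3)s + 10, which vanishes at s = 5/3 and s = 3.
Candidates: g(0) = -6,  g(5/3) = 64/81,  g(3) = 0,  g(4) = 2.
The minimum over the interval is -6, attained at s = 0.

0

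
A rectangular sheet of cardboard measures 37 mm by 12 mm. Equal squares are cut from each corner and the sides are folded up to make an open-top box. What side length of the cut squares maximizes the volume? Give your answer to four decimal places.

2.7174

With cut size x, the volume is V(x) = x(37 − 2x)(12 − 2x) for 0 < x < 6.
V'(x) = 12x^2 − 196x + 444. Setting V'(x) = 0 gives x ≈ 2.7174 (the root in (0, 6)).
V''(x) = 24x − 196 is negative there, so this is the maximum; V ≈ 563.1318.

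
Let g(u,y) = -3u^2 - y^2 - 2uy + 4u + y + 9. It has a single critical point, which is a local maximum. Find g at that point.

83/8

∂g/∂u = -6u - 2y + 4 = 0 and ∂g/∂y = -2u - 2y + 1 = 0, so (u, y) = (3/4, -1/4).
The Hessian has g_{uu} = -6, g_{yy} = -2, g_{uy} = -2, giving D = 8 > 0 with g_{uu} < 0, so the point is a local maximum.
g(3/4, -1/4) = 83/8.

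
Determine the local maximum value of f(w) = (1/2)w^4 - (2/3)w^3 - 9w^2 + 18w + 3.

71/6

f'(w) = 2w^3 - 2w^2 - 18w + 18 = 0 at w = -3, 1, 3.
f''(w) = 6w^2 - 4w - 18. f''(-3) = 48 > 0 ⇒ local minimum; f''(1) = -16 < 0 ⇒ local maximum; f''(3) = 24 > 0 ⇒ local minimum.
The local maximum is f(1) = 71/6.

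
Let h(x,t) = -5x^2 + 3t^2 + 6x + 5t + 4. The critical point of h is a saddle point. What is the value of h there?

223/60

∂h/∂x = -10x + 6 = 0 and ∂h/∂t = 6t + 5 = 0, so (x, t) = (3/5, -5/6).
The Hessian has h_{xx} = -10, h_{tt} = 6, h_{xt} = 0, giving D = -60 < 0, so the point is a saddle point.
h(3/5, -5/6) = 223/60.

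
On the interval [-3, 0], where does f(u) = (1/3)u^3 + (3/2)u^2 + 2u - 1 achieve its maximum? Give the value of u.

0

The derivative is u^2 + 3u + 2, which vanishes at u = -2 and u = -1.
Candidates: f(-3) = -5/2; f(-2) = -5/3; f(-1) = -11/6; f(0) = -1.
Hence the absolute maximum is -1 at u = 0.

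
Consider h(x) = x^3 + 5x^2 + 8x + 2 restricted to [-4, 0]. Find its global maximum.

The derivative is 3x^2 + 10x + 8, which vanishes at x = -2 and x = -4/3.
Candidates: h(-4) = -14; h(-2) = -2; h(-4/3) = -58/27; h(0) = 2.
The maximum over the interval is 2, attained at x = 0.

2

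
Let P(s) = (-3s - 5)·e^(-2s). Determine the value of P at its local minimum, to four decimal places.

-15.4684

P'(s) = (-3)·e^(-2s) + (-3s - 5)·(-2)·e^(-2s) = (6s + 7)·e^(-2s). Since e^(-2s) > 0, the only critical point is s = -7/6.
P''(-7/6) has the same sign as 6 > 0, so this is a local minimum.
P(-7/6) = (-3/2)·e^(7/3) ≈ -15.4684.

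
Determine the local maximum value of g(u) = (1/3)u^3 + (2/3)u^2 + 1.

113/81

g'(u) = u^2 + (4/3)u = 0 at u = -4/3, 0.
Since g''(u) = 2u + 4/3, we get g''(-4/3) = -4/3 < 0 ⇒ local maximum; g''(0) = 4/3 > 0 ⇒ local minimum.
So the local maximum value is g(-4/3) = 113/81.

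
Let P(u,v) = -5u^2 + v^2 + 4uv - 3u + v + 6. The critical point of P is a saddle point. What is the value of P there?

58/9

∂P/∂u = -10u + 4v - 3 = 0 and ∂P/∂v = 4u + 2v + 1 = 0, so (u, v) = (-5/18, 1/18).
The Hessian has P_{uu} = -10, P_{vv} = 2, P_{uv} = 4, giving D = -36 < 0, so the point is a saddle point.
P(-5/18, 1/18) = 58/9.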